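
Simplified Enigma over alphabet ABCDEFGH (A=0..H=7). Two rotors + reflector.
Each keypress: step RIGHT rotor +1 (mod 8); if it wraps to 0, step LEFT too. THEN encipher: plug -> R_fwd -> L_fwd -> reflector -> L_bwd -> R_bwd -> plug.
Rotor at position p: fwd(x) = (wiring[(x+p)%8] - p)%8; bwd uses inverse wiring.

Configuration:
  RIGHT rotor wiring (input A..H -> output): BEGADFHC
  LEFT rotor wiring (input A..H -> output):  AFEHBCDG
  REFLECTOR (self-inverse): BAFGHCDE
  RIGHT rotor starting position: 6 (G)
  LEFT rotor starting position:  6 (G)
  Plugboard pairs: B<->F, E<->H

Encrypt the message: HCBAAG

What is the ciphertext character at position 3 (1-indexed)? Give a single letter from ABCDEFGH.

Char 1 ('H'): step: R->7, L=6; H->plug->E->R->B->L->A->refl->B->L'->F->R'->C->plug->C
Char 2 ('C'): step: R->0, L->7 (L advanced); C->plug->C->R->G->L->D->refl->G->L'->C->R'->H->plug->E
Char 3 ('B'): step: R->1, L=7; B->plug->F->R->G->L->D->refl->G->L'->C->R'->D->plug->D

D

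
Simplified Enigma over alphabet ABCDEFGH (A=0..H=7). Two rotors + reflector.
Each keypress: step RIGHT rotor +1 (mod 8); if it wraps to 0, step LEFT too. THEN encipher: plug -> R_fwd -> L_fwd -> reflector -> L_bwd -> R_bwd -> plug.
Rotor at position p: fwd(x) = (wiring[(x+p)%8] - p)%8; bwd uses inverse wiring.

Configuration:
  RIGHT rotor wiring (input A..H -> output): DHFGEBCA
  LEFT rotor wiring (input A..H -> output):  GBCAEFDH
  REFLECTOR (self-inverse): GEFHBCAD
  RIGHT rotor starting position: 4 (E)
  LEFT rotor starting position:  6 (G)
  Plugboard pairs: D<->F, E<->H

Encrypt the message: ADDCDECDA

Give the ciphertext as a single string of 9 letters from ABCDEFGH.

Char 1 ('A'): step: R->5, L=6; A->plug->A->R->E->L->E->refl->B->L'->B->R'->G->plug->G
Char 2 ('D'): step: R->6, L=6; D->plug->F->R->A->L->F->refl->C->L'->F->R'->C->plug->C
Char 3 ('D'): step: R->7, L=6; D->plug->F->R->F->L->C->refl->F->L'->A->R'->C->plug->C
Char 4 ('C'): step: R->0, L->7 (L advanced); C->plug->C->R->F->L->F->refl->C->L'->C->R'->G->plug->G
Char 5 ('D'): step: R->1, L=7; D->plug->F->R->B->L->H->refl->D->L'->D->R'->D->plug->F
Char 6 ('E'): step: R->2, L=7; E->plug->H->R->F->L->F->refl->C->L'->C->R'->C->plug->C
Char 7 ('C'): step: R->3, L=7; C->plug->C->R->G->L->G->refl->A->L'->A->R'->F->plug->D
Char 8 ('D'): step: R->4, L=7; D->plug->F->R->D->L->D->refl->H->L'->B->R'->G->plug->G
Char 9 ('A'): step: R->5, L=7; A->plug->A->R->E->L->B->refl->E->L'->H->R'->H->plug->E

Answer: GCCGFCDGE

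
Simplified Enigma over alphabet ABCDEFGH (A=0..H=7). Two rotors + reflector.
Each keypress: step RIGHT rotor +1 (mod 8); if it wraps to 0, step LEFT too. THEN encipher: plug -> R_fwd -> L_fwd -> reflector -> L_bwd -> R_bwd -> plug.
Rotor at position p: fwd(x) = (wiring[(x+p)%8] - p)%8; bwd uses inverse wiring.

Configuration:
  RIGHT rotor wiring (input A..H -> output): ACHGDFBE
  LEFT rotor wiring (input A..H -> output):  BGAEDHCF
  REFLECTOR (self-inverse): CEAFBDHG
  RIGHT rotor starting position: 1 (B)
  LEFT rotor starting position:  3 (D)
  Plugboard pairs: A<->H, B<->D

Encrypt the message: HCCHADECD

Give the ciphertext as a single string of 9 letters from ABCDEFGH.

Answer: BDGFDFBAC

Derivation:
Char 1 ('H'): step: R->2, L=3; H->plug->A->R->F->L->G->refl->H->L'->D->R'->D->plug->B
Char 2 ('C'): step: R->3, L=3; C->plug->C->R->C->L->E->refl->B->L'->A->R'->B->plug->D
Char 3 ('C'): step: R->4, L=3; C->plug->C->R->F->L->G->refl->H->L'->D->R'->G->plug->G
Char 4 ('H'): step: R->5, L=3; H->plug->A->R->A->L->B->refl->E->L'->C->R'->F->plug->F
Char 5 ('A'): step: R->6, L=3; A->plug->H->R->H->L->F->refl->D->L'->G->R'->B->plug->D
Char 6 ('D'): step: R->7, L=3; D->plug->B->R->B->L->A->refl->C->L'->E->R'->F->plug->F
Char 7 ('E'): step: R->0, L->4 (L advanced); E->plug->E->R->D->L->B->refl->E->L'->G->R'->D->plug->B
Char 8 ('C'): step: R->1, L=4; C->plug->C->R->F->L->C->refl->A->L'->H->R'->H->plug->A
Char 9 ('D'): step: R->2, L=4; D->plug->B->R->E->L->F->refl->D->L'->B->R'->C->plug->C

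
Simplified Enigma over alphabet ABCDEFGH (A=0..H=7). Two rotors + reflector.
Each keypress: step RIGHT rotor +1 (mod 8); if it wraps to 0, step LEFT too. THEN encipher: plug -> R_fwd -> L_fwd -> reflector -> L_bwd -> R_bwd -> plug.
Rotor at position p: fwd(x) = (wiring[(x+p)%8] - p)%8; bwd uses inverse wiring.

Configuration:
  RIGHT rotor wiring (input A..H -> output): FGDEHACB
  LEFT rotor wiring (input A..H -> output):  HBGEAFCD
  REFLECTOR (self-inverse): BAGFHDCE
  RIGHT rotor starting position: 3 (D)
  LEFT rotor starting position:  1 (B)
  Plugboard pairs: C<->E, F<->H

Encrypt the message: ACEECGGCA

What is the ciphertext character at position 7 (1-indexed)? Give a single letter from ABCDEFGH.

Char 1 ('A'): step: R->4, L=1; A->plug->A->R->D->L->H->refl->E->L'->E->R'->B->plug->B
Char 2 ('C'): step: R->5, L=1; C->plug->E->R->B->L->F->refl->D->L'->C->R'->H->plug->F
Char 3 ('E'): step: R->6, L=1; E->plug->C->R->H->L->G->refl->C->L'->G->R'->F->plug->H
Char 4 ('E'): step: R->7, L=1; E->plug->C->R->H->L->G->refl->C->L'->G->R'->B->plug->B
Char 5 ('C'): step: R->0, L->2 (L advanced); C->plug->E->R->H->L->H->refl->E->L'->A->R'->F->plug->H
Char 6 ('G'): step: R->1, L=2; G->plug->G->R->A->L->E->refl->H->L'->H->R'->E->plug->C
Char 7 ('G'): step: R->2, L=2; G->plug->G->R->D->L->D->refl->F->L'->G->R'->D->plug->D

D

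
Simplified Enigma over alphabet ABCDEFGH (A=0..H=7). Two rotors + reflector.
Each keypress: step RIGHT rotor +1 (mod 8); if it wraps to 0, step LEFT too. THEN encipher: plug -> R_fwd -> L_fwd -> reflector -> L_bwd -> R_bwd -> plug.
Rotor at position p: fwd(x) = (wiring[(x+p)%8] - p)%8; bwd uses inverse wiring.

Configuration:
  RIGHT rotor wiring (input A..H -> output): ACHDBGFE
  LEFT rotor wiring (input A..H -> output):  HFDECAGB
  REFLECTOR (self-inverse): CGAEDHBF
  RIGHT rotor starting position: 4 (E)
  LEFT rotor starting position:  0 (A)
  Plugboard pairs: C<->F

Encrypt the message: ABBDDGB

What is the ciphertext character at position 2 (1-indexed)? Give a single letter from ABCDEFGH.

Char 1 ('A'): step: R->5, L=0; A->plug->A->R->B->L->F->refl->H->L'->A->R'->B->plug->B
Char 2 ('B'): step: R->6, L=0; B->plug->B->R->G->L->G->refl->B->L'->H->R'->A->plug->A

A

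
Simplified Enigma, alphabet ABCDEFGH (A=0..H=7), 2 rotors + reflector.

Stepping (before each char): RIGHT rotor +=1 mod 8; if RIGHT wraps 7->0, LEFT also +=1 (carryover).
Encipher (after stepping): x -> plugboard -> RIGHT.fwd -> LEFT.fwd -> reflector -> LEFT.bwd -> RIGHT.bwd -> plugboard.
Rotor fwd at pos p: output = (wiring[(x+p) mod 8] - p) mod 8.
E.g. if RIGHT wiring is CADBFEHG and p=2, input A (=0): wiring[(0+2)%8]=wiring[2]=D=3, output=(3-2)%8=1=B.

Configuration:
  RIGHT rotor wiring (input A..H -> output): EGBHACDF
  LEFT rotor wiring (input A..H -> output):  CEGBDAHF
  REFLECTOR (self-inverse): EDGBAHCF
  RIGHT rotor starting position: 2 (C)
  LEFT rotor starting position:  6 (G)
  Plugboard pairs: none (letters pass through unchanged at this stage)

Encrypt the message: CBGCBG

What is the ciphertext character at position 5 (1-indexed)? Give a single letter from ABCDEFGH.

Char 1 ('C'): step: R->3, L=6; C->plug->C->R->H->L->C->refl->G->L'->D->R'->G->plug->G
Char 2 ('B'): step: R->4, L=6; B->plug->B->R->G->L->F->refl->H->L'->B->R'->D->plug->D
Char 3 ('G'): step: R->5, L=6; G->plug->G->R->C->L->E->refl->A->L'->E->R'->F->plug->F
Char 4 ('C'): step: R->6, L=6; C->plug->C->R->G->L->F->refl->H->L'->B->R'->F->plug->F
Char 5 ('B'): step: R->7, L=6; B->plug->B->R->F->L->D->refl->B->L'->A->R'->E->plug->E

E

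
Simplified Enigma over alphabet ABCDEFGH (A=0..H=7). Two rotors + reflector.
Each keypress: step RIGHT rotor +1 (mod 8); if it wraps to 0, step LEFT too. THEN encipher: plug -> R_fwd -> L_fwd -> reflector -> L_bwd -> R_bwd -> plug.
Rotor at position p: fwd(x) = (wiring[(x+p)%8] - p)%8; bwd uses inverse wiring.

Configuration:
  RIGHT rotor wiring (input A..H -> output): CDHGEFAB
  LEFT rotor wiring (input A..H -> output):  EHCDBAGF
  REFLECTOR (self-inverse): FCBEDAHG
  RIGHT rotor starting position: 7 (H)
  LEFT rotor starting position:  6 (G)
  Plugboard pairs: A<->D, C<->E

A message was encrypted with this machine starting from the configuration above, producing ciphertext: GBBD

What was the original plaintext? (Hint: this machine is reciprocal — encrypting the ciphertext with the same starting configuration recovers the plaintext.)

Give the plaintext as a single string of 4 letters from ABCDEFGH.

Answer: EEAH

Derivation:
Char 1 ('G'): step: R->0, L->7 (L advanced); G->plug->G->R->A->L->G->refl->H->L'->H->R'->C->plug->E
Char 2 ('B'): step: R->1, L=7; B->plug->B->R->G->L->B->refl->C->L'->F->R'->C->plug->E
Char 3 ('B'): step: R->2, L=7; B->plug->B->R->E->L->E->refl->D->L'->D->R'->D->plug->A
Char 4 ('D'): step: R->3, L=7; D->plug->A->R->D->L->D->refl->E->L'->E->R'->H->plug->H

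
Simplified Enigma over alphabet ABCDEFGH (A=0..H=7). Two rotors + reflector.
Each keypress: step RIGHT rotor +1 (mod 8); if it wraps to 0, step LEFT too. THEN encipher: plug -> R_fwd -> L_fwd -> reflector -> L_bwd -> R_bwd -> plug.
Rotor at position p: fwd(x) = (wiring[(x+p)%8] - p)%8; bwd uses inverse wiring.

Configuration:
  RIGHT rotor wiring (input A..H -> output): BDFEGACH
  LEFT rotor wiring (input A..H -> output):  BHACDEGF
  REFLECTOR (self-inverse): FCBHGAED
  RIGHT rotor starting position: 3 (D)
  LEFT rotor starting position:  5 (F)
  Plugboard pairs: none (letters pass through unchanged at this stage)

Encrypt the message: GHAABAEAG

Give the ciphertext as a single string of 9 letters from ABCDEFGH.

Answer: BDBEDFDHA

Derivation:
Char 1 ('G'): step: R->4, L=5; G->plug->G->R->B->L->B->refl->C->L'->E->R'->B->plug->B
Char 2 ('H'): step: R->5, L=5; H->plug->H->R->B->L->B->refl->C->L'->E->R'->D->plug->D
Char 3 ('A'): step: R->6, L=5; A->plug->A->R->E->L->C->refl->B->L'->B->R'->B->plug->B
Char 4 ('A'): step: R->7, L=5; A->plug->A->R->A->L->H->refl->D->L'->F->R'->E->plug->E
Char 5 ('B'): step: R->0, L->6 (L advanced); B->plug->B->R->D->L->B->refl->C->L'->E->R'->D->plug->D
Char 6 ('A'): step: R->1, L=6; A->plug->A->R->C->L->D->refl->H->L'->B->R'->F->plug->F
Char 7 ('E'): step: R->2, L=6; E->plug->E->R->A->L->A->refl->F->L'->G->R'->D->plug->D
Char 8 ('A'): step: R->3, L=6; A->plug->A->R->B->L->H->refl->D->L'->C->R'->H->plug->H
Char 9 ('G'): step: R->4, L=6; G->plug->G->R->B->L->H->refl->D->L'->C->R'->A->plug->A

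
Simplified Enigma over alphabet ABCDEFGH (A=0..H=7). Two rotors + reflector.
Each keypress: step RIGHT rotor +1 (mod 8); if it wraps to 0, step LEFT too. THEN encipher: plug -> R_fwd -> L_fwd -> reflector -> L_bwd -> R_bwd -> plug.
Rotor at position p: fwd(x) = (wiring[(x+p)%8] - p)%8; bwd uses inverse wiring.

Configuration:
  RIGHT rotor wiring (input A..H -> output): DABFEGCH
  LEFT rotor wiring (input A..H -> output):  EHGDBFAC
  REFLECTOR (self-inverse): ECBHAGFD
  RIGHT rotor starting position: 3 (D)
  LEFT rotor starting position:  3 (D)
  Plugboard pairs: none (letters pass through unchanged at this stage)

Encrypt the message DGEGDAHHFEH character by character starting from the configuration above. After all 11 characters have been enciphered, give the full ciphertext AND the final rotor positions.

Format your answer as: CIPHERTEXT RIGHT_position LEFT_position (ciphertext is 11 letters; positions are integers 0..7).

Answer: HDBBHEGBBGE 6 4

Derivation:
Char 1 ('D'): step: R->4, L=3; D->plug->D->R->D->L->F->refl->G->L'->B->R'->H->plug->H
Char 2 ('G'): step: R->5, L=3; G->plug->G->R->A->L->A->refl->E->L'->G->R'->D->plug->D
Char 3 ('E'): step: R->6, L=3; E->plug->E->R->D->L->F->refl->G->L'->B->R'->B->plug->B
Char 4 ('G'): step: R->7, L=3; G->plug->G->R->H->L->D->refl->H->L'->E->R'->B->plug->B
Char 5 ('D'): step: R->0, L->4 (L advanced); D->plug->D->R->F->L->D->refl->H->L'->H->R'->H->plug->H
Char 6 ('A'): step: R->1, L=4; A->plug->A->R->H->L->H->refl->D->L'->F->R'->E->plug->E
Char 7 ('H'): step: R->2, L=4; H->plug->H->R->G->L->C->refl->B->L'->B->R'->G->plug->G
Char 8 ('H'): step: R->3, L=4; H->plug->H->R->G->L->C->refl->B->L'->B->R'->B->plug->B
Char 9 ('F'): step: R->4, L=4; F->plug->F->R->E->L->A->refl->E->L'->C->R'->B->plug->B
Char 10 ('E'): step: R->5, L=4; E->plug->E->R->D->L->G->refl->F->L'->A->R'->G->plug->G
Char 11 ('H'): step: R->6, L=4; H->plug->H->R->A->L->F->refl->G->L'->D->R'->E->plug->E
Final: ciphertext=HDBBHEGBBGE, RIGHT=6, LEFT=4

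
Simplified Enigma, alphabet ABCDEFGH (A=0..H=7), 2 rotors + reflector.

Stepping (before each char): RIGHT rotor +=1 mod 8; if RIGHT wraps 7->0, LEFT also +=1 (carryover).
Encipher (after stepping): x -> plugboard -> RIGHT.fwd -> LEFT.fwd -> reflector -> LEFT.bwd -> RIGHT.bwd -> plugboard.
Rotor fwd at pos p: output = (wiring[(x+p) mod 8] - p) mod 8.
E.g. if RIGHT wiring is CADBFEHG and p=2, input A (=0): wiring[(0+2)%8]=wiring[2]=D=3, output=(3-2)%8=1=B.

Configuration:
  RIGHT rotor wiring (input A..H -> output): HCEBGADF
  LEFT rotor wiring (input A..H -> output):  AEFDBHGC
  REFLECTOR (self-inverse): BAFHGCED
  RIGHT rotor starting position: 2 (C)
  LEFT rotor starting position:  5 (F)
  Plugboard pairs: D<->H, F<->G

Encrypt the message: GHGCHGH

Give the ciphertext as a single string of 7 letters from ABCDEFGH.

Answer: BDBAFAG

Derivation:
Char 1 ('G'): step: R->3, L=5; G->plug->F->R->E->L->H->refl->D->L'->D->R'->B->plug->B
Char 2 ('H'): step: R->4, L=5; H->plug->D->R->B->L->B->refl->A->L'->F->R'->H->plug->D
Char 3 ('G'): step: R->5, L=5; G->plug->F->R->H->L->E->refl->G->L'->G->R'->B->plug->B
Char 4 ('C'): step: R->6, L=5; C->plug->C->R->B->L->B->refl->A->L'->F->R'->A->plug->A
Char 5 ('H'): step: R->7, L=5; H->plug->D->R->F->L->A->refl->B->L'->B->R'->G->plug->F
Char 6 ('G'): step: R->0, L->6 (L advanced); G->plug->F->R->A->L->A->refl->B->L'->H->R'->A->plug->A
Char 7 ('H'): step: R->1, L=6; H->plug->D->R->F->L->F->refl->C->L'->C->R'->F->plug->G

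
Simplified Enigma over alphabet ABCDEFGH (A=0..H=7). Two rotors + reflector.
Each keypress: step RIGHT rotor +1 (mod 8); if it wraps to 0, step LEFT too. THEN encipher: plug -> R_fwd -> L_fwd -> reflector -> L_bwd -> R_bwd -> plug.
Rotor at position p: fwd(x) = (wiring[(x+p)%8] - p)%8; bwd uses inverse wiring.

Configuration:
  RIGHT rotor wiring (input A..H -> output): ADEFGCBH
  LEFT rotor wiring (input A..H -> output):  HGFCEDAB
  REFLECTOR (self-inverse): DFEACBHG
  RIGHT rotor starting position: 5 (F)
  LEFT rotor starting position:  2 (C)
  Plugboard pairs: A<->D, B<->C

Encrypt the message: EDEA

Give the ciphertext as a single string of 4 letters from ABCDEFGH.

Char 1 ('E'): step: R->6, L=2; E->plug->E->R->G->L->F->refl->B->L'->D->R'->A->plug->D
Char 2 ('D'): step: R->7, L=2; D->plug->A->R->A->L->D->refl->A->L'->B->R'->B->plug->C
Char 3 ('E'): step: R->0, L->3 (L advanced); E->plug->E->R->G->L->D->refl->A->L'->C->R'->F->plug->F
Char 4 ('A'): step: R->1, L=3; A->plug->D->R->F->L->E->refl->C->L'->H->R'->H->plug->H

Answer: DCFH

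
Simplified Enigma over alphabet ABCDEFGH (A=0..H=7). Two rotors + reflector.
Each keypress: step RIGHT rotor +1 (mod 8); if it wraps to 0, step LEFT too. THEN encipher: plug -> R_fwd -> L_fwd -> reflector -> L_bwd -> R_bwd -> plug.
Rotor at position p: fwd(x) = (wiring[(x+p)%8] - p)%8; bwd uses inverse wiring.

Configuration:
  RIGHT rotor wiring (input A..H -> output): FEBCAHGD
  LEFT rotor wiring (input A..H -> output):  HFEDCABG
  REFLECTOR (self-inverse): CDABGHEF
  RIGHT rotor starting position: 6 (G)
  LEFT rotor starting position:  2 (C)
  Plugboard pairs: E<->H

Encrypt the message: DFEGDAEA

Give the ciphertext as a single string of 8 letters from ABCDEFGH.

Answer: GBDDBDGD

Derivation:
Char 1 ('D'): step: R->7, L=2; D->plug->D->R->C->L->A->refl->C->L'->A->R'->G->plug->G
Char 2 ('F'): step: R->0, L->3 (L advanced); F->plug->F->R->H->L->B->refl->D->L'->E->R'->B->plug->B
Char 3 ('E'): step: R->1, L=3; E->plug->H->R->E->L->D->refl->B->L'->H->R'->D->plug->D
Char 4 ('G'): step: R->2, L=3; G->plug->G->R->D->L->G->refl->E->L'->F->R'->D->plug->D
Char 5 ('D'): step: R->3, L=3; D->plug->D->R->D->L->G->refl->E->L'->F->R'->B->plug->B
Char 6 ('A'): step: R->4, L=3; A->plug->A->R->E->L->D->refl->B->L'->H->R'->D->plug->D
Char 7 ('E'): step: R->5, L=3; E->plug->H->R->D->L->G->refl->E->L'->F->R'->G->plug->G
Char 8 ('A'): step: R->6, L=3; A->plug->A->R->A->L->A->refl->C->L'->G->R'->D->plug->D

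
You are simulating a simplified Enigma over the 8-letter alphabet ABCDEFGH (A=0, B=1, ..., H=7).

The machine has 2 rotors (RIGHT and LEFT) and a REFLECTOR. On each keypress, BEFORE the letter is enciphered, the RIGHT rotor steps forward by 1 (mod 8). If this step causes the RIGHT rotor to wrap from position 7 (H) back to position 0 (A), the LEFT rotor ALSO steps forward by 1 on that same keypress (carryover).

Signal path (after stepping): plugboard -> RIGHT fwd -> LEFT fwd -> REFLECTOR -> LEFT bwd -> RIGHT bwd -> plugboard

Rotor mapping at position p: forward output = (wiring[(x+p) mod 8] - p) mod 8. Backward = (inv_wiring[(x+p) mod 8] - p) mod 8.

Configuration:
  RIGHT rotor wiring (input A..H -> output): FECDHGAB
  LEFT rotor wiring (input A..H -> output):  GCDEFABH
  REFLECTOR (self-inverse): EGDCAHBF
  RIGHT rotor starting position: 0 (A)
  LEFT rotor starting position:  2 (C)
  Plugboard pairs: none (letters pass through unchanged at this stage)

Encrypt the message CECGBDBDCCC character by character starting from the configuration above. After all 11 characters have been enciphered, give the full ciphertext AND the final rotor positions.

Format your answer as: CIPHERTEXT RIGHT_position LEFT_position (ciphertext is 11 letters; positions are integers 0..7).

Answer: BFAHDCGGDBA 3 3

Derivation:
Char 1 ('C'): step: R->1, L=2; C->plug->C->R->C->L->D->refl->C->L'->B->R'->B->plug->B
Char 2 ('E'): step: R->2, L=2; E->plug->E->R->G->L->E->refl->A->L'->H->R'->F->plug->F
Char 3 ('C'): step: R->3, L=2; C->plug->C->R->D->L->G->refl->B->L'->A->R'->A->plug->A
Char 4 ('G'): step: R->4, L=2; G->plug->G->R->G->L->E->refl->A->L'->H->R'->H->plug->H
Char 5 ('B'): step: R->5, L=2; B->plug->B->R->D->L->G->refl->B->L'->A->R'->D->plug->D
Char 6 ('D'): step: R->6, L=2; D->plug->D->R->G->L->E->refl->A->L'->H->R'->C->plug->C
Char 7 ('B'): step: R->7, L=2; B->plug->B->R->G->L->E->refl->A->L'->H->R'->G->plug->G
Char 8 ('D'): step: R->0, L->3 (L advanced); D->plug->D->R->D->L->G->refl->B->L'->A->R'->G->plug->G
Char 9 ('C'): step: R->1, L=3; C->plug->C->R->C->L->F->refl->H->L'->G->R'->D->plug->D
Char 10 ('C'): step: R->2, L=3; C->plug->C->R->F->L->D->refl->C->L'->B->R'->B->plug->B
Char 11 ('C'): step: R->3, L=3; C->plug->C->R->D->L->G->refl->B->L'->A->R'->A->plug->A
Final: ciphertext=BFAHDCGGDBA, RIGHT=3, LEFT=3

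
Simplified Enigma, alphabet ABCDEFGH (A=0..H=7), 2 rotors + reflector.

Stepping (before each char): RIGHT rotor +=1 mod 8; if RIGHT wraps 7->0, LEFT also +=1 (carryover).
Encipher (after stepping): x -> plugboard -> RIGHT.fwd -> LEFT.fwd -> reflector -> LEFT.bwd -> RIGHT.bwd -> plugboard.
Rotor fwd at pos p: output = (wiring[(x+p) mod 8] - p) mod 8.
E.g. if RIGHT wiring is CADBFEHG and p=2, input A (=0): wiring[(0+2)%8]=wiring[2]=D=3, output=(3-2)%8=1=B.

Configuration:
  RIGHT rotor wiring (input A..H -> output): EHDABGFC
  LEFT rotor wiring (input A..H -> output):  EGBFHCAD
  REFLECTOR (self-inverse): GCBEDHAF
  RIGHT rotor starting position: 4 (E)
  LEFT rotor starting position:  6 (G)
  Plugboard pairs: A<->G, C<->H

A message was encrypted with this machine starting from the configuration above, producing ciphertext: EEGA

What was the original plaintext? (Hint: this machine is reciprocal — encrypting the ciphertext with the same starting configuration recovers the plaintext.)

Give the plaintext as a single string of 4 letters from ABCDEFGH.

Answer: ADFG

Derivation:
Char 1 ('E'): step: R->5, L=6; E->plug->E->R->C->L->G->refl->A->L'->D->R'->G->plug->A
Char 2 ('E'): step: R->6, L=6; E->plug->E->R->F->L->H->refl->F->L'->B->R'->D->plug->D
Char 3 ('G'): step: R->7, L=6; G->plug->A->R->D->L->A->refl->G->L'->C->R'->F->plug->F
Char 4 ('A'): step: R->0, L->7 (L advanced); A->plug->G->R->F->L->A->refl->G->L'->E->R'->A->plug->G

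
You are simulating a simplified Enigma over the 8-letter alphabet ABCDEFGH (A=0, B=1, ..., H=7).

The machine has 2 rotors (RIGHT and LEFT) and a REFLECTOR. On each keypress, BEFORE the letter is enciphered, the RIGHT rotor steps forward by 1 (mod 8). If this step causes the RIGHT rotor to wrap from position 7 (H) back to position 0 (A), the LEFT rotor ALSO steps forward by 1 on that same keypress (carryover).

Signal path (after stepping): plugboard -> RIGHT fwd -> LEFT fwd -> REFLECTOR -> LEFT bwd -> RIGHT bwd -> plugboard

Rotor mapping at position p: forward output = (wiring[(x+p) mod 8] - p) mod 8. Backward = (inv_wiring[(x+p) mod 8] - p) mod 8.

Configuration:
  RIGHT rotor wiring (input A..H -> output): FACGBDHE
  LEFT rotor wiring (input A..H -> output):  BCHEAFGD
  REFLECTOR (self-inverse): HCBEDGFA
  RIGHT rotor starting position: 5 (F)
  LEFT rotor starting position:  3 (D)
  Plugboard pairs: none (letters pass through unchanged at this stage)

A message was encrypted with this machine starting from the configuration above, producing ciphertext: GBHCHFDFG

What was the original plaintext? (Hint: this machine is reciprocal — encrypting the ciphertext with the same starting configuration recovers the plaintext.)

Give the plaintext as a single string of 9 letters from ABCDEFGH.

Answer: CGAHAEGHC

Derivation:
Char 1 ('G'): step: R->6, L=3; G->plug->G->R->D->L->D->refl->E->L'->H->R'->C->plug->C
Char 2 ('B'): step: R->7, L=3; B->plug->B->R->G->L->H->refl->A->L'->E->R'->G->plug->G
Char 3 ('H'): step: R->0, L->4 (L advanced); H->plug->H->R->E->L->F->refl->G->L'->F->R'->A->plug->A
Char 4 ('C'): step: R->1, L=4; C->plug->C->R->F->L->G->refl->F->L'->E->R'->H->plug->H
Char 5 ('H'): step: R->2, L=4; H->plug->H->R->G->L->D->refl->E->L'->A->R'->A->plug->A
Char 6 ('F'): step: R->3, L=4; F->plug->F->R->C->L->C->refl->B->L'->B->R'->E->plug->E
Char 7 ('D'): step: R->4, L=4; D->plug->D->R->A->L->E->refl->D->L'->G->R'->G->plug->G
Char 8 ('F'): step: R->5, L=4; F->plug->F->R->F->L->G->refl->F->L'->E->R'->H->plug->H
Char 9 ('G'): step: R->6, L=4; G->plug->G->R->D->L->H->refl->A->L'->H->R'->C->plug->C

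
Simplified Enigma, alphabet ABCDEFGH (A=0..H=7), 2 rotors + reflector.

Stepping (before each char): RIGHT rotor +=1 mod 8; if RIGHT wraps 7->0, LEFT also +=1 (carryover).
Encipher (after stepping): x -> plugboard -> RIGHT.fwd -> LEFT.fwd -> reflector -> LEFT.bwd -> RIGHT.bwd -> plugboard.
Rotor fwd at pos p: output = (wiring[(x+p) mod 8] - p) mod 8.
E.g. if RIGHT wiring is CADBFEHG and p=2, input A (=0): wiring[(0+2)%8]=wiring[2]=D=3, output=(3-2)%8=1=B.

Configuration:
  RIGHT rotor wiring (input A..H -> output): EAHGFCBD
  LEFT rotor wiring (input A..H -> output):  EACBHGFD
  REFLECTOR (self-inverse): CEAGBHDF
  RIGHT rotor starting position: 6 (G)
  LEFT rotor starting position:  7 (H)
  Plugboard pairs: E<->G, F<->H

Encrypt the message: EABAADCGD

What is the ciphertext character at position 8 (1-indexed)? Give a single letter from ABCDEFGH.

Char 1 ('E'): step: R->7, L=7; E->plug->G->R->D->L->D->refl->G->L'->H->R'->E->plug->G
Char 2 ('A'): step: R->0, L->0 (L advanced); A->plug->A->R->E->L->H->refl->F->L'->G->R'->D->plug->D
Char 3 ('B'): step: R->1, L=0; B->plug->B->R->G->L->F->refl->H->L'->E->R'->D->plug->D
Char 4 ('A'): step: R->2, L=0; A->plug->A->R->F->L->G->refl->D->L'->H->R'->E->plug->G
Char 5 ('A'): step: R->3, L=0; A->plug->A->R->D->L->B->refl->E->L'->A->R'->E->plug->G
Char 6 ('D'): step: R->4, L=0; D->plug->D->R->H->L->D->refl->G->L'->F->R'->C->plug->C
Char 7 ('C'): step: R->5, L=0; C->plug->C->R->G->L->F->refl->H->L'->E->R'->B->plug->B
Char 8 ('G'): step: R->6, L=0; G->plug->E->R->B->L->A->refl->C->L'->C->R'->D->plug->D

D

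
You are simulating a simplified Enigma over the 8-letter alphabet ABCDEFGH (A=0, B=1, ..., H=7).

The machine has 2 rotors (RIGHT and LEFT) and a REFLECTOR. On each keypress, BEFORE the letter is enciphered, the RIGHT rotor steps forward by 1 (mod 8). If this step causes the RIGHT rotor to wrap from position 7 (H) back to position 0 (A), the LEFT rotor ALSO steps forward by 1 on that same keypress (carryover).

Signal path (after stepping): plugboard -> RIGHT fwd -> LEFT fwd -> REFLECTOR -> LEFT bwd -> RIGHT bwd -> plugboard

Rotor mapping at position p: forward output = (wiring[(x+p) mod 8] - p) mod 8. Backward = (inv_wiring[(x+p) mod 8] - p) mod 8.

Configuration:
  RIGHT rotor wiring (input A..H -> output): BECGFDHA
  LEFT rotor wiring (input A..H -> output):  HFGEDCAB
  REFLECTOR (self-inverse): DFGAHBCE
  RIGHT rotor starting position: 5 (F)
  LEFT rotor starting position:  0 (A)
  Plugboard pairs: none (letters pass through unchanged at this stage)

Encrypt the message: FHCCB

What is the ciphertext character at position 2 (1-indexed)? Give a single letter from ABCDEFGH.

Char 1 ('F'): step: R->6, L=0; F->plug->F->R->A->L->H->refl->E->L'->D->R'->C->plug->C
Char 2 ('H'): step: R->7, L=0; H->plug->H->R->A->L->H->refl->E->L'->D->R'->D->plug->D

D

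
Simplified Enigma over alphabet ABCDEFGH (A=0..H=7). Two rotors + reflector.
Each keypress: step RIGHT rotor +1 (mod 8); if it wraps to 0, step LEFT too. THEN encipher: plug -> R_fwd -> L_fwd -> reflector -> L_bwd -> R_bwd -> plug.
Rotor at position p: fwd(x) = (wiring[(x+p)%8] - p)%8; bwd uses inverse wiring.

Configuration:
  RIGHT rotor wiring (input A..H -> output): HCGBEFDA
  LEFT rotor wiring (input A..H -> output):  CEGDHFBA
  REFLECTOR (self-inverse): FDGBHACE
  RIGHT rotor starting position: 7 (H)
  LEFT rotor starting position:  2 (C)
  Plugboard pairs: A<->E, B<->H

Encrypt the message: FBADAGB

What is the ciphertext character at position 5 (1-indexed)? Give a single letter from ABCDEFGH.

Char 1 ('F'): step: R->0, L->3 (L advanced); F->plug->F->R->F->L->H->refl->E->L'->B->R'->D->plug->D
Char 2 ('B'): step: R->1, L=3; B->plug->H->R->G->L->B->refl->D->L'->H->R'->G->plug->G
Char 3 ('A'): step: R->2, L=3; A->plug->E->R->B->L->E->refl->H->L'->F->R'->G->plug->G
Char 4 ('D'): step: R->3, L=3; D->plug->D->R->A->L->A->refl->F->L'->E->R'->F->plug->F
Char 5 ('A'): step: R->4, L=3; A->plug->E->R->D->L->G->refl->C->L'->C->R'->G->plug->G

G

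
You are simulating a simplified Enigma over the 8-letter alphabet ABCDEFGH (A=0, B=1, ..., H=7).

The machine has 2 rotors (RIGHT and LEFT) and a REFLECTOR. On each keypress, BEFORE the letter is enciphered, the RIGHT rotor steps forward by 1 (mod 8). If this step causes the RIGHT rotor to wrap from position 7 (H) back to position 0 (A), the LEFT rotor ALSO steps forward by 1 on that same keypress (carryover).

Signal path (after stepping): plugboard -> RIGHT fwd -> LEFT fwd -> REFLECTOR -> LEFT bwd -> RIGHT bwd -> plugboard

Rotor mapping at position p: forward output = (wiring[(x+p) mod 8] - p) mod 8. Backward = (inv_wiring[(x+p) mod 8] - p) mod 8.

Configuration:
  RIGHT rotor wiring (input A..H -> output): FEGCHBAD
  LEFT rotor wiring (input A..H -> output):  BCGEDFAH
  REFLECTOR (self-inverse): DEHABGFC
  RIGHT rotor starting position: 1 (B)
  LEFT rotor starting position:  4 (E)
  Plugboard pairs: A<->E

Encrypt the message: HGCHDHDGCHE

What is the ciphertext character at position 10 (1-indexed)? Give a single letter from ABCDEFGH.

Char 1 ('H'): step: R->2, L=4; H->plug->H->R->C->L->E->refl->B->L'->B->R'->F->plug->F
Char 2 ('G'): step: R->3, L=4; G->plug->G->R->B->L->B->refl->E->L'->C->R'->F->plug->F
Char 3 ('C'): step: R->4, L=4; C->plug->C->R->E->L->F->refl->G->L'->F->R'->B->plug->B
Char 4 ('H'): step: R->5, L=4; H->plug->H->R->C->L->E->refl->B->L'->B->R'->F->plug->F
Char 5 ('D'): step: R->6, L=4; D->plug->D->R->G->L->C->refl->H->L'->A->R'->E->plug->A
Char 6 ('H'): step: R->7, L=4; H->plug->H->R->B->L->B->refl->E->L'->C->R'->G->plug->G
Char 7 ('D'): step: R->0, L->5 (L advanced); D->plug->D->R->C->L->C->refl->H->L'->G->R'->C->plug->C
Char 8 ('G'): step: R->1, L=5; G->plug->G->R->C->L->C->refl->H->L'->G->R'->D->plug->D
Char 9 ('C'): step: R->2, L=5; C->plug->C->R->F->L->B->refl->E->L'->D->R'->G->plug->G
Char 10 ('H'): step: R->3, L=5; H->plug->H->R->D->L->E->refl->B->L'->F->R'->D->plug->D

D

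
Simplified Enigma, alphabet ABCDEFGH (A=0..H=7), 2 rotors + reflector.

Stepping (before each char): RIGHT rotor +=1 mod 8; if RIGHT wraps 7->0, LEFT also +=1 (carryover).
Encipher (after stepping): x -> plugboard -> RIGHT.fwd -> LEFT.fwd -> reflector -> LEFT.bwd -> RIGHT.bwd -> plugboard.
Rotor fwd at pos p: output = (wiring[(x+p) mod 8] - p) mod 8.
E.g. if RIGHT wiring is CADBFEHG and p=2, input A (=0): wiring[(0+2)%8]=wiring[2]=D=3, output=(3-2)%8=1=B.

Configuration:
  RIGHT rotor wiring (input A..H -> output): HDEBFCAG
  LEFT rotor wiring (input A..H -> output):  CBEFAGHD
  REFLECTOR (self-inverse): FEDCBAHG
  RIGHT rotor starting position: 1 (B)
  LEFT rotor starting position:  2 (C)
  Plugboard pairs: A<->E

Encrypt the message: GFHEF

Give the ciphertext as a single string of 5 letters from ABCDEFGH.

Answer: CEABD

Derivation:
Char 1 ('G'): step: R->2, L=2; G->plug->G->R->F->L->B->refl->E->L'->D->R'->C->plug->C
Char 2 ('F'): step: R->3, L=2; F->plug->F->R->E->L->F->refl->A->L'->G->R'->A->plug->E
Char 3 ('H'): step: R->4, L=2; H->plug->H->R->F->L->B->refl->E->L'->D->R'->E->plug->A
Char 4 ('E'): step: R->5, L=2; E->plug->A->R->F->L->B->refl->E->L'->D->R'->B->plug->B
Char 5 ('F'): step: R->6, L=2; F->plug->F->R->D->L->E->refl->B->L'->F->R'->D->plug->D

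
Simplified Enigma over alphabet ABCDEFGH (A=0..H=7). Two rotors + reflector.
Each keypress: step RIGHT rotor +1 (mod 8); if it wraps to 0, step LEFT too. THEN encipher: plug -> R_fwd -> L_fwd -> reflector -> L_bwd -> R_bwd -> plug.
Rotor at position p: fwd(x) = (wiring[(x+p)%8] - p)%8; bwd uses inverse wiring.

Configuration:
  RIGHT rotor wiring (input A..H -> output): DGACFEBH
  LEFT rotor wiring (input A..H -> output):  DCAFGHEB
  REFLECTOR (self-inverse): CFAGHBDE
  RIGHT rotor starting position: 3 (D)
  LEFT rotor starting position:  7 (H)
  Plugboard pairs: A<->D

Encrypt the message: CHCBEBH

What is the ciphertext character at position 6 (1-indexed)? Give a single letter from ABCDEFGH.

Char 1 ('C'): step: R->4, L=7; C->plug->C->R->F->L->H->refl->E->L'->B->R'->A->plug->D
Char 2 ('H'): step: R->5, L=7; H->plug->H->R->A->L->C->refl->A->L'->G->R'->D->plug->A
Char 3 ('C'): step: R->6, L=7; C->plug->C->R->F->L->H->refl->E->L'->B->R'->B->plug->B
Char 4 ('B'): step: R->7, L=7; B->plug->B->R->E->L->G->refl->D->L'->C->R'->H->plug->H
Char 5 ('E'): step: R->0, L->0 (L advanced); E->plug->E->R->F->L->H->refl->E->L'->G->R'->B->plug->B
Char 6 ('B'): step: R->1, L=0; B->plug->B->R->H->L->B->refl->F->L'->D->R'->E->plug->E

E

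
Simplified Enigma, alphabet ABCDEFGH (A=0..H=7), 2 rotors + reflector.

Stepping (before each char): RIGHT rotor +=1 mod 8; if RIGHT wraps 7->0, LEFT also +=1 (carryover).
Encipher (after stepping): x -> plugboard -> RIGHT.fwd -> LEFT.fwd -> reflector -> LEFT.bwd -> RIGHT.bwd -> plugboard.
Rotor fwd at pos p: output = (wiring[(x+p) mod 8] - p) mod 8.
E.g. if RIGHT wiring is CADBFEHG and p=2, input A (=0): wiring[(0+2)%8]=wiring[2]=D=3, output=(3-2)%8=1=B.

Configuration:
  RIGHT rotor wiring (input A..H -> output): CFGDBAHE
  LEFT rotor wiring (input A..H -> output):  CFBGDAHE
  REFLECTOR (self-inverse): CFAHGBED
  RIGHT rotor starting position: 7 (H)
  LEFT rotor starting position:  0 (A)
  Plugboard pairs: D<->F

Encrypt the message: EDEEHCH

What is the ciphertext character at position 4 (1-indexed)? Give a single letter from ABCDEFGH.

Char 1 ('E'): step: R->0, L->1 (L advanced); E->plug->E->R->B->L->A->refl->C->L'->D->R'->D->plug->F
Char 2 ('D'): step: R->1, L=1; D->plug->F->R->G->L->D->refl->H->L'->E->R'->A->plug->A
Char 3 ('E'): step: R->2, L=1; E->plug->E->R->F->L->G->refl->E->L'->A->R'->G->plug->G
Char 4 ('E'): step: R->3, L=1; E->plug->E->R->B->L->A->refl->C->L'->D->R'->H->plug->H

H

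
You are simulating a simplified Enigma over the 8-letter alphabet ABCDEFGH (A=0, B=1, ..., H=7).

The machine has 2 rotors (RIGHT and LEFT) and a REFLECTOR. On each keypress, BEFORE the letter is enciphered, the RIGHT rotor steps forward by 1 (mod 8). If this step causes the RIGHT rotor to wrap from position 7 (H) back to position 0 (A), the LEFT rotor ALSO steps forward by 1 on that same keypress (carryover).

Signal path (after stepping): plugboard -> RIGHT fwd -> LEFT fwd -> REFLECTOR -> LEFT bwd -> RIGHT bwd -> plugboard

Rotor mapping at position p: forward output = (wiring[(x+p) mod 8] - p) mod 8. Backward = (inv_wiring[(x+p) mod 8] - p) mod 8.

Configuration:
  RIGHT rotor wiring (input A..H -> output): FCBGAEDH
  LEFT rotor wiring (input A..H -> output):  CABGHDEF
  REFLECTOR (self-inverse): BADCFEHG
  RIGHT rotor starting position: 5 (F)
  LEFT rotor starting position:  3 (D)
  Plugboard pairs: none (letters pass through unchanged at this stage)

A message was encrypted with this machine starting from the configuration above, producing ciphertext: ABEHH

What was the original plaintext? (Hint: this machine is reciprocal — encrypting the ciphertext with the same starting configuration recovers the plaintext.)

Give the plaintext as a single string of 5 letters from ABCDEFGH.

Char 1 ('A'): step: R->6, L=3; A->plug->A->R->F->L->H->refl->G->L'->H->R'->C->plug->C
Char 2 ('B'): step: R->7, L=3; B->plug->B->R->G->L->F->refl->E->L'->B->R'->F->plug->F
Char 3 ('E'): step: R->0, L->4 (L advanced); E->plug->E->R->A->L->D->refl->C->L'->H->R'->H->plug->H
Char 4 ('H'): step: R->1, L=4; H->plug->H->R->E->L->G->refl->H->L'->B->R'->A->plug->A
Char 5 ('H'): step: R->2, L=4; H->plug->H->R->A->L->D->refl->C->L'->H->R'->A->plug->A

Answer: CFHAA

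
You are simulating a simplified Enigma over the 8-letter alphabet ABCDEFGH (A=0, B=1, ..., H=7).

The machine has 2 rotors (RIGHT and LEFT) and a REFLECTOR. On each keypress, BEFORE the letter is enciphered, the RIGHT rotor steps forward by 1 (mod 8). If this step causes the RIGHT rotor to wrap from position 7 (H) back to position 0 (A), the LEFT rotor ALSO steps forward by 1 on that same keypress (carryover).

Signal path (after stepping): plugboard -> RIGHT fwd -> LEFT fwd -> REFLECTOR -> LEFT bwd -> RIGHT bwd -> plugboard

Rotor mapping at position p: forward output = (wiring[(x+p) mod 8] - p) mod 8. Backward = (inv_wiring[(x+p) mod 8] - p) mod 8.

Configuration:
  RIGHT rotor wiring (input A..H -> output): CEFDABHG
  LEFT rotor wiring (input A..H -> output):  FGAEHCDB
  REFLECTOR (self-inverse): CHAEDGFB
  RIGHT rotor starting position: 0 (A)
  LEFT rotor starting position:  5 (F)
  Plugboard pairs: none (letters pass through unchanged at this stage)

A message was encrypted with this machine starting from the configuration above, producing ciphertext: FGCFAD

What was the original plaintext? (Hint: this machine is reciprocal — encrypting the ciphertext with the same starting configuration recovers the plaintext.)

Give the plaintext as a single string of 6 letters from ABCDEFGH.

Answer: BBDGGC

Derivation:
Char 1 ('F'): step: R->1, L=5; F->plug->F->R->G->L->H->refl->B->L'->E->R'->B->plug->B
Char 2 ('G'): step: R->2, L=5; G->plug->G->R->A->L->F->refl->G->L'->B->R'->B->plug->B
Char 3 ('C'): step: R->3, L=5; C->plug->C->R->G->L->H->refl->B->L'->E->R'->D->plug->D
Char 4 ('F'): step: R->4, L=5; F->plug->F->R->A->L->F->refl->G->L'->B->R'->G->plug->G
Char 5 ('A'): step: R->5, L=5; A->plug->A->R->E->L->B->refl->H->L'->G->R'->G->plug->G
Char 6 ('D'): step: R->6, L=5; D->plug->D->R->G->L->H->refl->B->L'->E->R'->C->plug->C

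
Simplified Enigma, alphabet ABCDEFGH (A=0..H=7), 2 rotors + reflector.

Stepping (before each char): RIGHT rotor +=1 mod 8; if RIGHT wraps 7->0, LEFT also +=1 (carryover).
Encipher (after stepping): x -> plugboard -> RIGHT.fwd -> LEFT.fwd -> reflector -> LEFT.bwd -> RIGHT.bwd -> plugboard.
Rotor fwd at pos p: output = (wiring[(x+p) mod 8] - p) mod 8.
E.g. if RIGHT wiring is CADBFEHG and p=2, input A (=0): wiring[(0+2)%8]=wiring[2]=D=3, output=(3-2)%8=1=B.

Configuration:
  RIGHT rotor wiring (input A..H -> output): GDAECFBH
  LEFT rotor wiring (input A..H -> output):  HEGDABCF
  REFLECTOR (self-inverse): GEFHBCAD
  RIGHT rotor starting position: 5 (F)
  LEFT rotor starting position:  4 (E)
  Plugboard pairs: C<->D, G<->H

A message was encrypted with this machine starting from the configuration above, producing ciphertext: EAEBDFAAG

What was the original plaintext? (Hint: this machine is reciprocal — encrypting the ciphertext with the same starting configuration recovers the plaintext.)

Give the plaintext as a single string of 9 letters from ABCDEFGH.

Answer: CFAEFAEGH

Derivation:
Char 1 ('E'): step: R->6, L=4; E->plug->E->R->C->L->G->refl->A->L'->F->R'->D->plug->C
Char 2 ('A'): step: R->7, L=4; A->plug->A->R->A->L->E->refl->B->L'->D->R'->F->plug->F
Char 3 ('E'): step: R->0, L->5 (L advanced); E->plug->E->R->C->L->A->refl->G->L'->G->R'->A->plug->A
Char 4 ('B'): step: R->1, L=5; B->plug->B->R->H->L->D->refl->H->L'->E->R'->E->plug->E
Char 5 ('D'): step: R->2, L=5; D->plug->C->R->A->L->E->refl->B->L'->F->R'->F->plug->F
Char 6 ('F'): step: R->3, L=5; F->plug->F->R->D->L->C->refl->F->L'->B->R'->A->plug->A
Char 7 ('A'): step: R->4, L=5; A->plug->A->R->G->L->G->refl->A->L'->C->R'->E->plug->E
Char 8 ('A'): step: R->5, L=5; A->plug->A->R->A->L->E->refl->B->L'->F->R'->H->plug->G
Char 9 ('G'): step: R->6, L=5; G->plug->H->R->H->L->D->refl->H->L'->E->R'->G->plug->H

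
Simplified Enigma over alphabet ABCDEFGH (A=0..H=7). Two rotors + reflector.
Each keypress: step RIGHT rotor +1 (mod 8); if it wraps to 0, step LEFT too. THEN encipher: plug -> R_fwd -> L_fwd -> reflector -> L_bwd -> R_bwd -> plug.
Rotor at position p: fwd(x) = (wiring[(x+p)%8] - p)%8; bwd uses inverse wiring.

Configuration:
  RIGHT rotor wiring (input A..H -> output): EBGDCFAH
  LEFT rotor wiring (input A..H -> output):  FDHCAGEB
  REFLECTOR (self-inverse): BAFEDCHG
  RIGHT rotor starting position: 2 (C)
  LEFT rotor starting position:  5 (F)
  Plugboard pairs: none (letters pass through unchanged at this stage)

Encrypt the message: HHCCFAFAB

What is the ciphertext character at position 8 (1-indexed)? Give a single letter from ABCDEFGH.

Char 1 ('H'): step: R->3, L=5; H->plug->H->R->D->L->A->refl->B->L'->A->R'->A->plug->A
Char 2 ('H'): step: R->4, L=5; H->plug->H->R->H->L->D->refl->E->L'->C->R'->G->plug->G
Char 3 ('C'): step: R->5, L=5; C->plug->C->R->C->L->E->refl->D->L'->H->R'->D->plug->D
Char 4 ('C'): step: R->6, L=5; C->plug->C->R->G->L->F->refl->C->L'->F->R'->F->plug->F
Char 5 ('F'): step: R->7, L=5; F->plug->F->R->D->L->A->refl->B->L'->A->R'->A->plug->A
Char 6 ('A'): step: R->0, L->6 (L advanced); A->plug->A->R->E->L->B->refl->A->L'->H->R'->H->plug->H
Char 7 ('F'): step: R->1, L=6; F->plug->F->R->H->L->A->refl->B->L'->E->R'->E->plug->E
Char 8 ('A'): step: R->2, L=6; A->plug->A->R->E->L->B->refl->A->L'->H->R'->H->plug->H

H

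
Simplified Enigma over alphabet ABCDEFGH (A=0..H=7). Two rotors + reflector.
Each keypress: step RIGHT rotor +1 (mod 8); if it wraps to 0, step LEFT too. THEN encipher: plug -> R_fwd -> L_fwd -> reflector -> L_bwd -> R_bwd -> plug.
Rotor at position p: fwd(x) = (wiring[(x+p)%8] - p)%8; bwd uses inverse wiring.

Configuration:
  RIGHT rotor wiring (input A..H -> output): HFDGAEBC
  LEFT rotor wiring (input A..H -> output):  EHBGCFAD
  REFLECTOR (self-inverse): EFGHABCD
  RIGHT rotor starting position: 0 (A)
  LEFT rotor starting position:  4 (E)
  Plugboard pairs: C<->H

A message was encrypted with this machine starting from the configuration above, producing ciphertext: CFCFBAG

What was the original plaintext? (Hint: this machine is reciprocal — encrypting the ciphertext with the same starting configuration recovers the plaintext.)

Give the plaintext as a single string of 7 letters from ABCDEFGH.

Answer: GEEDDEA

Derivation:
Char 1 ('C'): step: R->1, L=4; C->plug->H->R->G->L->F->refl->B->L'->B->R'->G->plug->G
Char 2 ('F'): step: R->2, L=4; F->plug->F->R->A->L->G->refl->C->L'->H->R'->E->plug->E
Char 3 ('C'): step: R->3, L=4; C->plug->H->R->A->L->G->refl->C->L'->H->R'->E->plug->E
Char 4 ('F'): step: R->4, L=4; F->plug->F->R->B->L->B->refl->F->L'->G->R'->D->plug->D
Char 5 ('B'): step: R->5, L=4; B->plug->B->R->E->L->A->refl->E->L'->C->R'->D->plug->D
Char 6 ('A'): step: R->6, L=4; A->plug->A->R->D->L->H->refl->D->L'->F->R'->E->plug->E
Char 7 ('G'): step: R->7, L=4; G->plug->G->R->F->L->D->refl->H->L'->D->R'->A->plug->A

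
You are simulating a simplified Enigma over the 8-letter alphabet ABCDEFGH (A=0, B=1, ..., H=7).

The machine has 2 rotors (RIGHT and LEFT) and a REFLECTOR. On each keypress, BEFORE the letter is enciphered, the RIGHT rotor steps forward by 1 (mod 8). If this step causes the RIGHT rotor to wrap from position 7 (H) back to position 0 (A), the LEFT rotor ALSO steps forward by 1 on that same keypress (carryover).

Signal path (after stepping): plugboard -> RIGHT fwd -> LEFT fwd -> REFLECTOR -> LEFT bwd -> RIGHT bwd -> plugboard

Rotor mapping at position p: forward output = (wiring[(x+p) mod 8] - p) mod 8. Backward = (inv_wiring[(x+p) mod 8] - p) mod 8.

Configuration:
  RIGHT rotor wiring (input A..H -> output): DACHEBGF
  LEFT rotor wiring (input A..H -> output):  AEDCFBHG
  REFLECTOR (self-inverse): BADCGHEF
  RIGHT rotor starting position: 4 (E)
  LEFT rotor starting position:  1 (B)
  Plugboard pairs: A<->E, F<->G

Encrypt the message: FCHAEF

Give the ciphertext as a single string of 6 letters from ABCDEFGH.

Answer: EHEEHE

Derivation:
Char 1 ('F'): step: R->5, L=1; F->plug->G->R->C->L->B->refl->A->L'->E->R'->A->plug->E
Char 2 ('C'): step: R->6, L=1; C->plug->C->R->F->L->G->refl->E->L'->D->R'->H->plug->H
Char 3 ('H'): step: R->7, L=1; H->plug->H->R->H->L->H->refl->F->L'->G->R'->A->plug->E
Char 4 ('A'): step: R->0, L->2 (L advanced); A->plug->E->R->E->L->F->refl->H->L'->D->R'->A->plug->E
Char 5 ('E'): step: R->1, L=2; E->plug->A->R->H->L->C->refl->D->L'->C->R'->H->plug->H
Char 6 ('F'): step: R->2, L=2; F->plug->G->R->B->L->A->refl->B->L'->A->R'->A->plug->E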